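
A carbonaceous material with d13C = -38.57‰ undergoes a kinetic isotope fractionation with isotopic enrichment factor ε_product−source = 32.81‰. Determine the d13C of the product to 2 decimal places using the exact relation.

To first order, δ_product ≈ δ_source + ε = -5.76‰.
Exactly, δ_product = (δ_source + 1000)·(ε/1000 + 1) − 1000.
δ_product = (-38.57 + 1000) × (32.81/1000 + 1) − 1000
δ_product = -7.025‰

-7.03‰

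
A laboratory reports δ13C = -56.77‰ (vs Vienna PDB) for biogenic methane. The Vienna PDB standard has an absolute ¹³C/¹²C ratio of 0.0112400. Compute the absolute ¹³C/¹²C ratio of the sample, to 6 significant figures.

R_sample = R_standard × (δ13C/1000 + 1)
R_sample = 0.0112400 × (-56.77/1000 + 1) = 0.0112400 × 0.943230
R_sample = 0.0106019

0.0106019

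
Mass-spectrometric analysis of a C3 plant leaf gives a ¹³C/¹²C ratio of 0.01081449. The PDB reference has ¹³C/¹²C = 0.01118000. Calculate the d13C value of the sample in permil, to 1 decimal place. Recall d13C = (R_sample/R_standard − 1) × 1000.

-32.7 permil

d13C = (R_sample / R_standard − 1) × 1000
R_sample / R_standard = 0.01081449 / 0.01118000 = 0.967307
d13C = (0.967307 − 1) × 1000 = -32.69 permil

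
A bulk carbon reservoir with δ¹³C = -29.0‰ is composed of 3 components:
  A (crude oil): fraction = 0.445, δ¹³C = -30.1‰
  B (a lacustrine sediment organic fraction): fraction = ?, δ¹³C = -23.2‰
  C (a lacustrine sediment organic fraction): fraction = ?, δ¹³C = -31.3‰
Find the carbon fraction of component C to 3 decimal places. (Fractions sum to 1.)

Let f_C and f_B be the unknown fractions; fractions sum to 1 so f_C + f_B = 0.555.
Mass balance: Σ fᵢ·δᵢ = δ_bulk ⇒ f_C·(-31.3) + f_B·(-23.2) = -29.0 − (-13.395) = -15.605
Substitute f_B = 0.555 − f_C:
f_C·(-31.3 − -23.2) = -15.605 − 0.555×(-23.2) = -2.729
f_C = -2.729 / -8.1 = 0.3370

0.337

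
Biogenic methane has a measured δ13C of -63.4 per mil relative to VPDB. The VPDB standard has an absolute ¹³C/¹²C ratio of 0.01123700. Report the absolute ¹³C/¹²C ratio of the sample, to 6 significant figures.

0.0105246

R_sample = R_standard × (δ13C/1000 + 1)
R_sample = 0.01123700 × (-63.4/1000 + 1) = 0.01123700 × 0.936600
R_sample = 0.0105246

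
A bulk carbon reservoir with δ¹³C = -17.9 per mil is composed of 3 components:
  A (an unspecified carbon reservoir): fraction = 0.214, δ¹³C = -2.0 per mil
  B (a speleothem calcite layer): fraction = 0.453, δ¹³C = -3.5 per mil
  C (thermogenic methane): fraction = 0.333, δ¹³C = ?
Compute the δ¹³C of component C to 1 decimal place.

-47.7 per mil

Isotope mass balance: δ_bulk = Σ fᵢ·δᵢ.
-17.9 = 0.214×(-2.0) + 0.453×(-3.5) + 0.333×δ_C
0.333·δ_C = -17.9 − (-2.014) = -15.886
δ_C = -15.886 / 0.333 = -47.71 per mil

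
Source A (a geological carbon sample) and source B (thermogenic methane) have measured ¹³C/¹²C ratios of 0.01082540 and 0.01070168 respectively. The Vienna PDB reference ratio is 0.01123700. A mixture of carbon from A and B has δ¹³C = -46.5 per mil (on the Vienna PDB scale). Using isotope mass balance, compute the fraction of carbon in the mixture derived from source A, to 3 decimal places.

δ_A = (0.01082540/0.01123700 − 1)×1000 = (0.963371 − 1)×1000 = -36.629 per mil
δ_B = (0.01070168/0.01123700 − 1)×1000 = (0.952361 − 1)×1000 = -47.639 per mil
f_A = (δ_mix − δ_B)/(δ_A − δ_B) = (-46.5 − (-47.639))/(-36.629 − (-47.639))
f_A = 1.139 / 11.010 = 0.1035

0.103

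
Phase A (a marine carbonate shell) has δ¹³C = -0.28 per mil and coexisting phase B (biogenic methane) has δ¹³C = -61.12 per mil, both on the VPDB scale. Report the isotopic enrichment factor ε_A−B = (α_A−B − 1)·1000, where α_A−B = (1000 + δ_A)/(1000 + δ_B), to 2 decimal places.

64.80 per mil

α_A−B = (1000 + -0.28) / (1000 + -61.12) = 999.72 / 938.88 = 1.064801
ε_A−B = (1.064801 − 1) × 1000 = 64.801 per mil
(The approximation ε ≈ δ_A − δ_B would give 60.84 per mil.)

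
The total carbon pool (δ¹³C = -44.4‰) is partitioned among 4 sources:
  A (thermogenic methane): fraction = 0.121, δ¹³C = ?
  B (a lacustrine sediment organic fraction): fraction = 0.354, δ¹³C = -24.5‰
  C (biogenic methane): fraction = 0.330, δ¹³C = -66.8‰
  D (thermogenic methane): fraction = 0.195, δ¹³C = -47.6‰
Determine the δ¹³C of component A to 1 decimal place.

-36.4‰

Isotope mass balance: δ_bulk = Σ fᵢ·δᵢ.
-44.4 = 0.121×δ_A + 0.354×(-24.5) + 0.330×(-66.8) + 0.195×(-47.6)
0.121·δ_A = -44.4 − (-39.999) = -4.401
δ_A = -4.401 / 0.121 = -36.37‰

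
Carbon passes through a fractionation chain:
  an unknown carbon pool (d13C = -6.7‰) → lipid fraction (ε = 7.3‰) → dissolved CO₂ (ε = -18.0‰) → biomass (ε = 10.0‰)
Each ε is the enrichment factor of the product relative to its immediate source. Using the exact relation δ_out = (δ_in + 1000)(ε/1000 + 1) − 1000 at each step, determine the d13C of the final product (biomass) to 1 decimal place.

step 1: δ = (-6.70 + 1000)·(7.3/1000 + 1) − 1000 = 0.55‰
step 2: δ = (0.55 + 1000)·(-18.0/1000 + 1) − 1000 = -17.46‰
step 3: δ = (-17.46 + 1000)·(10.0/1000 + 1) − 1000 = -7.63‰

-7.6‰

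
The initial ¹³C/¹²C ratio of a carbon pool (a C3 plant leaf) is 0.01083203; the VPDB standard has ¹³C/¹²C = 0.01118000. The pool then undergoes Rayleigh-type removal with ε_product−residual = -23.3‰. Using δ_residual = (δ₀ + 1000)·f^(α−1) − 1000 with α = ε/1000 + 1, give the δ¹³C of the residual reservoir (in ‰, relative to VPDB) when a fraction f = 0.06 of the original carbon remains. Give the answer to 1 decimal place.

δ₀ = (0.01083203/0.01118000 − 1)×1000 = (0.968876 − 1)×1000 = -31.124‰
α − 1 = ε/1000 = -0.0233
f^(α−1) = 0.06^(-0.0233) = 1.067749
δ_res = (-31.124 + 1000) × 1.067749 − 1000 = 1034.516 − 1000 = 34.52‰

34.5‰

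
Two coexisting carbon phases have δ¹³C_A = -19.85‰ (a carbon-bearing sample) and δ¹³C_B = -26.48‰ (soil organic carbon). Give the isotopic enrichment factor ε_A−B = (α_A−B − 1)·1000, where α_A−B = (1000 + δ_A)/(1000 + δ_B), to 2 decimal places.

α_A−B = (1000 + -19.85) / (1000 + -26.48) = 980.15 / 973.52 = 1.006810
ε_A−B = (1.006810 − 1) × 1000 = 6.810‰
(The approximation ε ≈ δ_A − δ_B would give 6.63‰.)

6.81‰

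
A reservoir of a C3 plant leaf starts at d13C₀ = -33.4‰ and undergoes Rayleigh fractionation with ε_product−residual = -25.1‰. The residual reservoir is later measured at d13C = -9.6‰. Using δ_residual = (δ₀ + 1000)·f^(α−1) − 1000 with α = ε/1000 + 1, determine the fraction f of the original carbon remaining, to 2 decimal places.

0.38

α − 1 = ε/1000 = -0.0251
(δ_res + 1000)/(δ₀ + 1000) = (-9.6 + 1000)/(-33.4 + 1000) = 990.4/966.6 = 1.024622
f = 1.024622^(1/-0.0251) = exp(ln(1.024622)/-0.0251) = exp(0.02432/-0.0251)
f = exp(-0.9691) = 0.3794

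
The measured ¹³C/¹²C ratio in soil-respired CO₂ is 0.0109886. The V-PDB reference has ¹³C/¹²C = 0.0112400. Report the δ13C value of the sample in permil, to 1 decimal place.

-22.4 permil

δ13C = (R_sample / R_standard − 1) × 1000
R_sample / R_standard = 0.0109886 / 0.0112400 = 0.977633
δ13C = (0.977633 − 1) × 1000 = -22.37 permil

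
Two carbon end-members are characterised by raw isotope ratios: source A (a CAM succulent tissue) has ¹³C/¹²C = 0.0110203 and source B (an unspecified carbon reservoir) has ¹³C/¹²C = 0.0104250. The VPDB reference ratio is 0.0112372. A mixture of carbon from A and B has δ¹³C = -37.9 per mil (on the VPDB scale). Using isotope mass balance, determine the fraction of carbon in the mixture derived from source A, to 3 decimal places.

δ_A = (0.0110203/0.0112372 − 1)×1000 = (0.980698 − 1)×1000 = -19.302 per mil
δ_B = (0.0104250/0.0112372 − 1)×1000 = (0.927722 − 1)×1000 = -72.278 per mil
f_A = (δ_mix − δ_B)/(δ_A − δ_B) = (-37.9 − (-72.278))/(-19.302 − (-72.278))
f_A = 34.378 / 52.976 = 0.6489

0.649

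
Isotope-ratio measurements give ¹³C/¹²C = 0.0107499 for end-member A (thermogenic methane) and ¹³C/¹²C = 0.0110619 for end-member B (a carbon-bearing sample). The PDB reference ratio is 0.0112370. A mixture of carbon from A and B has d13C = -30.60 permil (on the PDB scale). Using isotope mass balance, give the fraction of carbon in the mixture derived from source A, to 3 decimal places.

0.541

δ_A = (0.0107499/0.0112370 − 1)×1000 = (0.956652 − 1)×1000 = -43.348 permil
δ_B = (0.0110619/0.0112370 − 1)×1000 = (0.984418 − 1)×1000 = -15.582 permil
f_A = (δ_mix − δ_B)/(δ_A − δ_B) = (-30.60 − (-15.582))/(-43.348 − (-15.582))
f_A = -15.018 / -27.765 = 0.5409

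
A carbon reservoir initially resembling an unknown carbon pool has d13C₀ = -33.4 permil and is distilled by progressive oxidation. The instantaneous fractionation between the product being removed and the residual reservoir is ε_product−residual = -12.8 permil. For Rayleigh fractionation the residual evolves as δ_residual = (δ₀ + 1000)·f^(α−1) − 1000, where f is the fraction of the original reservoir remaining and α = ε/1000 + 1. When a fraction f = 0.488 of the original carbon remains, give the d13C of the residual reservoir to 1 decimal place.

-24.5 permil

Rayleigh residual: δ_res = (δ₀ + 1000)·f^(α−1) − 1000
α = ε/1000 + 1 = 0.98720, so α − 1 = -0.01280
f^(α−1) = 0.488^(-0.01280) = 1.009226
δ_res = (-33.4 + 1000) × 1.009226 − 1000 = 975.517 − 1000 = -24.48 permil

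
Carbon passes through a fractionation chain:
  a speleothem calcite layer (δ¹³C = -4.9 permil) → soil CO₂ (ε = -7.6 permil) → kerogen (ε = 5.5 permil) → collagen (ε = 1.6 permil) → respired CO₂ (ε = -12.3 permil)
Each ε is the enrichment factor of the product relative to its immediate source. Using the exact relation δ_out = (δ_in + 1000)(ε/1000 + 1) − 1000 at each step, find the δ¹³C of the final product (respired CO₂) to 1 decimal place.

step 1: δ = (-4.90 + 1000)·(-7.6/1000 + 1) − 1000 = -12.46 permil
step 2: δ = (-12.46 + 1000)·(5.5/1000 + 1) − 1000 = -7.03 permil
step 3: δ = (-7.03 + 1000)·(1.6/1000 + 1) − 1000 = -5.44 permil
step 4: δ = (-5.44 + 1000)·(-12.3/1000 + 1) − 1000 = -17.68 permil

-17.7 permil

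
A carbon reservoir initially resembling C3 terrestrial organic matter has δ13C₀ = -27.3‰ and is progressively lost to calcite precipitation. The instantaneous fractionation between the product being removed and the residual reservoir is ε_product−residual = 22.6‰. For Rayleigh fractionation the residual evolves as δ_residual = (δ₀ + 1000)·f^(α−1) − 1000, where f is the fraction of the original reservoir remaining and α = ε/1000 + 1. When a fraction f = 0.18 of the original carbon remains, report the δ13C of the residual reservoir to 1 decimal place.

Rayleigh residual: δ_res = (δ₀ + 1000)·f^(α−1) − 1000
α = ε/1000 + 1 = 1.02260, so α − 1 = 0.02260
f^(α−1) = 0.18^(0.02260) = 0.961987
δ_res = (-27.3 + 1000) × 0.961987 − 1000 = 935.725 − 1000 = -64.28‰

-64.3‰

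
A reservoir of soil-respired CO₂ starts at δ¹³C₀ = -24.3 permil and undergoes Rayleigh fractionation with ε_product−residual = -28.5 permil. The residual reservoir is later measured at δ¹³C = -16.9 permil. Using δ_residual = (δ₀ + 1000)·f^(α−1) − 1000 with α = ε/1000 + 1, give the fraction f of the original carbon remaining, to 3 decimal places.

α − 1 = ε/1000 = -0.0285
(δ_res + 1000)/(δ₀ + 1000) = (-16.9 + 1000)/(-24.3 + 1000) = 983.1/975.7 = 1.007584
f = 1.007584^(1/-0.0285) = exp(ln(1.007584)/-0.0285) = exp(0.00756/-0.0285)
f = exp(-0.2651) = 0.7671

0.767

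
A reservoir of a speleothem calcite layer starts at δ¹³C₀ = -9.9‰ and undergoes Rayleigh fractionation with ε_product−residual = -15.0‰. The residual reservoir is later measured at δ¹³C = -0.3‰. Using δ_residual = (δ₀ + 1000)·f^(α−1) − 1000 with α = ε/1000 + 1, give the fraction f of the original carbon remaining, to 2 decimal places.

α − 1 = ε/1000 = -0.0150
(δ_res + 1000)/(δ₀ + 1000) = (-0.3 + 1000)/(-9.9 + 1000) = 999.7/990.1 = 1.009696
f = 1.009696^(1/-0.0150) = exp(ln(1.009696)/-0.0150) = exp(0.00965/-0.0150)
f = exp(-0.6433) = 0.5256

0.53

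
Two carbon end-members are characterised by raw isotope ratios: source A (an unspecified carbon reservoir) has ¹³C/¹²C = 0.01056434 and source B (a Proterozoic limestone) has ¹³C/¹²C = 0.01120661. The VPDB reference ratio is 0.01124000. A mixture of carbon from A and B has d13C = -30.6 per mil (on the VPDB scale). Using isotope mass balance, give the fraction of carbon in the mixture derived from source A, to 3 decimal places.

δ_A = (0.01056434/0.01124000 − 1)×1000 = (0.939888 − 1)×1000 = -60.112 per mil
δ_B = (0.01120661/0.01124000 − 1)×1000 = (0.997029 − 1)×1000 = -2.971 per mil
f_A = (δ_mix − δ_B)/(δ_A − δ_B) = (-30.6 − (-2.971))/(-60.112 − (-2.971))
f_A = -27.629 / -57.141 = 0.4835

0.484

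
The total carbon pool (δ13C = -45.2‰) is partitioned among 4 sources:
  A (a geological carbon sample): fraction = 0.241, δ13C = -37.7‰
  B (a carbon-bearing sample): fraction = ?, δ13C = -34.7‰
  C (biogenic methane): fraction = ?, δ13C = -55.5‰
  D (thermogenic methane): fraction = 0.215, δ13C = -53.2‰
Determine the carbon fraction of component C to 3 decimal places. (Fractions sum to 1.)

0.279

Let f_C and f_B be the unknown fractions; fractions sum to 1 so f_C + f_B = 0.544.
Mass balance: Σ fᵢ·δᵢ = δ_bulk ⇒ f_C·(-55.5) + f_B·(-34.7) = -45.2 − (-20.524) = -24.676
Substitute f_B = 0.544 − f_C:
f_C·(-55.5 − -34.7) = -24.676 − 0.544×(-34.7) = -5.799
f_C = -5.799 / -20.8 = 0.2788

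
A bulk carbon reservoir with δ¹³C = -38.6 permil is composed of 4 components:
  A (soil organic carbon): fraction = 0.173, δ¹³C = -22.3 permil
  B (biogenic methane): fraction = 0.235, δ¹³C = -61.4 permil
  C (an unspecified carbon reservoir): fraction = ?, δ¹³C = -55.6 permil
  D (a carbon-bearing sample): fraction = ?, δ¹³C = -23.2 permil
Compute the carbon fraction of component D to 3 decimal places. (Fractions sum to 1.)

0.389

Let f_D and f_C be the unknown fractions; fractions sum to 1 so f_D + f_C = 0.592.
Mass balance: Σ fᵢ·δᵢ = δ_bulk ⇒ f_D·(-23.2) + f_C·(-55.6) = -38.6 − (-18.287) = -20.313
Substitute f_C = 0.592 − f_D:
f_D·(-23.2 − -55.6) = -20.313 − 0.592×(-55.6) = 12.602
f_D = 12.602 / 32.4 = 0.3890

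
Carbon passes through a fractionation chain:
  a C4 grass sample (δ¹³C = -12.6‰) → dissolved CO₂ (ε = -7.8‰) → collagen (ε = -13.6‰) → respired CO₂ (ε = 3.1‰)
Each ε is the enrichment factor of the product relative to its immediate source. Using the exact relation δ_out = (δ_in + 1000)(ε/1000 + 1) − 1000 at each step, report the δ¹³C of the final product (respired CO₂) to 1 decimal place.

-30.6‰

step 1: δ = (-12.60 + 1000)·(-7.8/1000 + 1) − 1000 = -20.30‰
step 2: δ = (-20.30 + 1000)·(-13.6/1000 + 1) − 1000 = -33.63‰
step 3: δ = (-33.63 + 1000)·(3.1/1000 + 1) − 1000 = -30.63‰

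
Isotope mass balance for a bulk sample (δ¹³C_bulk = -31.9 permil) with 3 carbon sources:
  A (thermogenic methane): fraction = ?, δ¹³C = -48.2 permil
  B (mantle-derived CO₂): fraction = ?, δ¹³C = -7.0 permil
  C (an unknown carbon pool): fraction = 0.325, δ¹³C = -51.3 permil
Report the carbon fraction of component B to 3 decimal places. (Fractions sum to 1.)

0.420

Let f_B and f_A be the unknown fractions; fractions sum to 1 so f_B + f_A = 0.675.
Mass balance: Σ fᵢ·δᵢ = δ_bulk ⇒ f_B·(-7.0) + f_A·(-48.2) = -31.9 − (-16.672) = -15.227
Substitute f_A = 0.675 − f_B:
f_B·(-7.0 − -48.2) = -15.227 − 0.675×(-48.2) = 17.308
f_B = 17.308 / 41.2 = 0.4201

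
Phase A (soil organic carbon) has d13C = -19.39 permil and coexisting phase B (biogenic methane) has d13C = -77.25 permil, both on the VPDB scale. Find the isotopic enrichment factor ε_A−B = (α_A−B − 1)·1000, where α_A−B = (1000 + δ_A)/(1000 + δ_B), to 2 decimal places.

α_A−B = (1000 + -19.39) / (1000 + -77.25) = 980.61 / 922.75 = 1.062704
ε_A−B = (1.062704 − 1) × 1000 = 62.704 permil
(The approximation ε ≈ δ_A − δ_B would give 57.86 permil.)

62.70 permil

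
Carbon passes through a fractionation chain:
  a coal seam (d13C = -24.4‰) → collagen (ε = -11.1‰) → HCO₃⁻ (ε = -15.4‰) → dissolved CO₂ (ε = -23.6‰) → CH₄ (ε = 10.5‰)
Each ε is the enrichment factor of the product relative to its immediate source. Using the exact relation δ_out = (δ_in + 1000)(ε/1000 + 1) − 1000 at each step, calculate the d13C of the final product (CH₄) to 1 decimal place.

step 1: δ = (-24.40 + 1000)·(-11.1/1000 + 1) − 1000 = -35.23‰
step 2: δ = (-35.23 + 1000)·(-15.4/1000 + 1) − 1000 = -50.09‰
step 3: δ = (-50.09 + 1000)·(-23.6/1000 + 1) − 1000 = -72.50‰
step 4: δ = (-72.50 + 1000)·(10.5/1000 + 1) − 1000 = -62.77‰

-62.8‰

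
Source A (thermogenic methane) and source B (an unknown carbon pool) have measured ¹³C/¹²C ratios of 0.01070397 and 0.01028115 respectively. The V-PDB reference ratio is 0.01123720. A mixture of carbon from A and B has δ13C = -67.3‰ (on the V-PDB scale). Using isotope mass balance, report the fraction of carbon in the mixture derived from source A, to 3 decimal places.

δ_A = (0.01070397/0.01123720 − 1)×1000 = (0.952548 − 1)×1000 = -47.452‰
δ_B = (0.01028115/0.01123720 − 1)×1000 = (0.914921 − 1)×1000 = -85.079‰
f_A = (δ_mix − δ_B)/(δ_A − δ_B) = (-67.3 − (-85.079))/(-47.452 − (-85.079))
f_A = 17.779 / 37.627 = 0.4725

0.473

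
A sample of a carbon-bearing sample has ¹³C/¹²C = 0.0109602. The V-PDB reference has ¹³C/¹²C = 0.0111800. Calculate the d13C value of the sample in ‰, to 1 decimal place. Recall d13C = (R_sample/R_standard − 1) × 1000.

-19.7‰

d13C = (R_sample / R_standard − 1) × 1000
R_sample / R_standard = 0.0109602 / 0.0111800 = 0.980340
d13C = (0.980340 − 1) × 1000 = -19.66‰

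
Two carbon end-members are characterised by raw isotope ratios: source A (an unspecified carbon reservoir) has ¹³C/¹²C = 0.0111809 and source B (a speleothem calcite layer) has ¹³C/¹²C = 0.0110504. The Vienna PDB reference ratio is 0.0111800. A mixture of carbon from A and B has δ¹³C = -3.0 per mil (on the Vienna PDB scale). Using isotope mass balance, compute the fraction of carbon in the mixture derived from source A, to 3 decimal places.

0.736

δ_A = (0.0111809/0.0111800 − 1)×1000 = (1.000081 − 1)×1000 = 0.081 per mil
δ_B = (0.0110504/0.0111800 − 1)×1000 = (0.988408 − 1)×1000 = -11.592 per mil
f_A = (δ_mix − δ_B)/(δ_A − δ_B) = (-3.0 − (-11.592))/(0.081 − (-11.592))
f_A = 8.592 / 11.673 = 0.7361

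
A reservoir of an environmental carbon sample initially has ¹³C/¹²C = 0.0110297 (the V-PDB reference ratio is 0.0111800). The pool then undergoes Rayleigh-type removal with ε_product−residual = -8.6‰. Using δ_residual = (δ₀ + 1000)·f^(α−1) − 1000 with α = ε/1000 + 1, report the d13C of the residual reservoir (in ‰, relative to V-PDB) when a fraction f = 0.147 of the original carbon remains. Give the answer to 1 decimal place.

δ₀ = (0.0110297/0.0111800 − 1)×1000 = (0.986556 − 1)×1000 = -13.444‰
α − 1 = ε/1000 = -0.0086
f^(α−1) = 0.147^(-0.0086) = 1.016626
δ_res = (-13.444 + 1000) × 1.016626 − 1000 = 1002.959 − 1000 = 2.96‰

3.0‰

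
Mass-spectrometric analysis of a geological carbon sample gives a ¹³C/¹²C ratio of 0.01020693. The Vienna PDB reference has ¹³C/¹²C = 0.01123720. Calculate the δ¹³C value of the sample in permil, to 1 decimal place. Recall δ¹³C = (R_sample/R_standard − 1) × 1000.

-91.7 permil

δ¹³C = (R_sample / R_standard − 1) × 1000
R_sample / R_standard = 0.01020693 / 0.01123720 = 0.908316
δ¹³C = (0.908316 − 1) × 1000 = -91.68 permil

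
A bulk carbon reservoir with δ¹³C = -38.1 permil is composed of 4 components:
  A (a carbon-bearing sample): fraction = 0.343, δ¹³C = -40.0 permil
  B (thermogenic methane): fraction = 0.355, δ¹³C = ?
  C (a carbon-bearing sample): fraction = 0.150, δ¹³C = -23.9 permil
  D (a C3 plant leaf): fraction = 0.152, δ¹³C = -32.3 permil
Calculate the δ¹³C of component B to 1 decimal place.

Isotope mass balance: δ_bulk = Σ fᵢ·δᵢ.
-38.1 = 0.343×(-40.0) + 0.355×δ_B + 0.150×(-23.9) + 0.152×(-32.3)
0.355·δ_B = -38.1 − (-22.215) = -15.885
δ_B = -15.885 / 0.355 = -44.75 permil

-44.7 permil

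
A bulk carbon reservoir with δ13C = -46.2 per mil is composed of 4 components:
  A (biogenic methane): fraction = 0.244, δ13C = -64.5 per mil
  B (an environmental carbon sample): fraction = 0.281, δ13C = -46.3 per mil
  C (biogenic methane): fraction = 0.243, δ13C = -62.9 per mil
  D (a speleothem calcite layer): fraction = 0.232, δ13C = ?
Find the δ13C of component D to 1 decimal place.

-9.3 per mil

Isotope mass balance: δ_bulk = Σ fᵢ·δᵢ.
-46.2 = 0.244×(-64.5) + 0.281×(-46.3) + 0.243×(-62.9) + 0.232×δ_D
0.232·δ_D = -46.2 − (-44.033) = -2.167
δ_D = -2.167 / 0.232 = -9.34 per mil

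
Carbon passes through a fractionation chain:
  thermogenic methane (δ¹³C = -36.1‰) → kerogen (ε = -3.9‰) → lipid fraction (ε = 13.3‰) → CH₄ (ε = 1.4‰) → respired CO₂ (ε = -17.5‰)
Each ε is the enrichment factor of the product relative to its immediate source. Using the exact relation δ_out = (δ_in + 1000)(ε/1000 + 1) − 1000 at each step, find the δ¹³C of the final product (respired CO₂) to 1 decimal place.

-42.8‰

step 1: δ = (-36.10 + 1000)·(-3.9/1000 + 1) − 1000 = -39.86‰
step 2: δ = (-39.86 + 1000)·(13.3/1000 + 1) − 1000 = -27.09‰
step 3: δ = (-27.09 + 1000)·(1.4/1000 + 1) − 1000 = -25.73‰
step 4: δ = (-25.73 + 1000)·(-17.5/1000 + 1) − 1000 = -42.78‰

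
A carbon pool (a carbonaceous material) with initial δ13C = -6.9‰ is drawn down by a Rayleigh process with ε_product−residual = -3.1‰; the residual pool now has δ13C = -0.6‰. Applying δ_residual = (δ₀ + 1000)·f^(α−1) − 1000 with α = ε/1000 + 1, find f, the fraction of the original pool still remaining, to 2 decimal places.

0.13

α − 1 = ε/1000 = -0.0031
(δ_res + 1000)/(δ₀ + 1000) = (-0.6 + 1000)/(-6.9 + 1000) = 999.4/993.1 = 1.006344
f = 1.006344^(1/-0.0031) = exp(ln(1.006344)/-0.0031) = exp(0.00632/-0.0031)
f = exp(-2.0399) = 0.1300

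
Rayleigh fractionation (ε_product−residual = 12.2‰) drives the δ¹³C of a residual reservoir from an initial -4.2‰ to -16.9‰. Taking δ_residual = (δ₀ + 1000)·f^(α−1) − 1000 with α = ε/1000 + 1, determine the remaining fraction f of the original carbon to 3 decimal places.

0.349

α − 1 = ε/1000 = 0.0122
(δ_res + 1000)/(δ₀ + 1000) = (-16.9 + 1000)/(-4.2 + 1000) = 983.1/995.8 = 0.987246
f = 0.987246^(1/0.0122) = exp(ln(0.987246)/0.0122) = exp(-0.01284/0.0122)
f = exp(-1.0521) = 0.3492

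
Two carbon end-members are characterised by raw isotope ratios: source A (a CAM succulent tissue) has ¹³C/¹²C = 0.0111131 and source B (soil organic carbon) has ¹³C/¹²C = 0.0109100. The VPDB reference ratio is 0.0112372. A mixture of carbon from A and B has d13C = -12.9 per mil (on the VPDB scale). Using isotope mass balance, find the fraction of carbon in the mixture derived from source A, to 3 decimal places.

0.897

δ_A = (0.0111131/0.0112372 − 1)×1000 = (0.988956 − 1)×1000 = -11.044 per mil
δ_B = (0.0109100/0.0112372 − 1)×1000 = (0.970882 − 1)×1000 = -29.118 per mil
f_A = (δ_mix − δ_B)/(δ_A − δ_B) = (-12.9 − (-29.118))/(-11.044 − (-29.118))
f_A = 16.218 / 18.074 = 0.8973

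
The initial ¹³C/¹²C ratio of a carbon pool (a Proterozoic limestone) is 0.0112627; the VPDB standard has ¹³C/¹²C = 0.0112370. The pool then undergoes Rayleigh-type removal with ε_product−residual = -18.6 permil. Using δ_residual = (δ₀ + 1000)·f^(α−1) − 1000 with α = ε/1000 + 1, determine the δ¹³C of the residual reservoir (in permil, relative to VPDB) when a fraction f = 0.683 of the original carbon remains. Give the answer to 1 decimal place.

δ₀ = (0.0112627/0.0112370 − 1)×1000 = (1.002287 − 1)×1000 = 2.287 permil
α − 1 = ε/1000 = -0.0186
f^(α−1) = 0.683^(-0.0186) = 1.007117
δ_res = (2.287 + 1000) × 1.007117 − 1000 = 1009.420 − 1000 = 9.42 permil

9.4 permil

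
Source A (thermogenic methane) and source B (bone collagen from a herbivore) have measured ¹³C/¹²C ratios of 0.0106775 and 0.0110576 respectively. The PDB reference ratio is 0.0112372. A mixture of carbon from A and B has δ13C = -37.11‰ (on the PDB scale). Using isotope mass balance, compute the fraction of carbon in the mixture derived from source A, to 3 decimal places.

0.625

δ_A = (0.0106775/0.0112372 − 1)×1000 = (0.950192 − 1)×1000 = -49.808‰
δ_B = (0.0110576/0.0112372 − 1)×1000 = (0.984017 − 1)×1000 = -15.983‰
f_A = (δ_mix − δ_B)/(δ_A − δ_B) = (-37.11 − (-15.983))/(-49.808 − (-15.983))
f_A = -21.127 / -33.825 = 0.6246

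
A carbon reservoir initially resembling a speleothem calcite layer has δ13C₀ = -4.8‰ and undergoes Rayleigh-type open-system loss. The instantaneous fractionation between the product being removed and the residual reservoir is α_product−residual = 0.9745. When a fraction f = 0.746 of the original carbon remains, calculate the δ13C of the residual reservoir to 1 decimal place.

Rayleigh residual: δ_res = (δ₀ + 1000)·f^(α−1) − 1000
α − 1 = -0.02550
f^(α−1) = 0.746^(-0.02550) = 1.007500
δ_res = (-4.8 + 1000) × 1.007500 − 1000 = 1002.664 − 1000 = 2.66‰

2.7‰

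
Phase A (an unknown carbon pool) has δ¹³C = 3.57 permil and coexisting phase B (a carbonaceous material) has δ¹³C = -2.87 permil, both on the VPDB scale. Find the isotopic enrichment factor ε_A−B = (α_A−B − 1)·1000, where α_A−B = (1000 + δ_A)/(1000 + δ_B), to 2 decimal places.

6.46 permil

α_A−B = (1000 + 3.57) / (1000 + -2.87) = 1003.57 / 997.13 = 1.006459
ε_A−B = (1.006459 − 1) × 1000 = 6.459 permil
(The approximation ε ≈ δ_A − δ_B would give 6.44 permil.)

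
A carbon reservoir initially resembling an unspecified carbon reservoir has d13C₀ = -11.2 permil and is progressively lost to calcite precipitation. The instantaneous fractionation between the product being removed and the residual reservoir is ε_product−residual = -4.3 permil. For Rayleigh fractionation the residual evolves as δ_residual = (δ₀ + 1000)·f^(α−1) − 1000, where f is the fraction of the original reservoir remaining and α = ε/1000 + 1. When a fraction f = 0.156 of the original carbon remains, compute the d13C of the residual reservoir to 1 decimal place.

Rayleigh residual: δ_res = (δ₀ + 1000)·f^(α−1) − 1000
α = ε/1000 + 1 = 0.99570, so α − 1 = -0.00430
f^(α−1) = 0.156^(-0.00430) = 1.008021
δ_res = (-11.2 + 1000) × 1.008021 − 1000 = 996.731 − 1000 = -3.27 permil

-3.3 permil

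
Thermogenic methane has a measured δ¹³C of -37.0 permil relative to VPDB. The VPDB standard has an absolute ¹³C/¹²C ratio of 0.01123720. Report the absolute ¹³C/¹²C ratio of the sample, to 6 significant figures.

R_sample = R_standard × (δ¹³C/1000 + 1)
R_sample = 0.01123720 × (-37.0/1000 + 1) = 0.01123720 × 0.963000
R_sample = 0.0108214

0.0108214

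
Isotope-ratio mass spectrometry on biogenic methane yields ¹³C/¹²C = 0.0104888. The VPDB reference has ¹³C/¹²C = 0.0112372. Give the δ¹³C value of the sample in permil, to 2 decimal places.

-66.60 permil

δ¹³C = (R_sample / R_standard − 1) × 1000
R_sample / R_standard = 0.0104888 / 0.0112372 = 0.933400
δ¹³C = (0.933400 − 1) × 1000 = -66.600 permil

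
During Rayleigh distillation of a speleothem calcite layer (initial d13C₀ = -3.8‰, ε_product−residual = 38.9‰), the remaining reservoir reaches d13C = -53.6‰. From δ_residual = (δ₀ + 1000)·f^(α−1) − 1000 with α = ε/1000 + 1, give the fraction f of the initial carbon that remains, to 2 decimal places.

0.27

α − 1 = ε/1000 = 0.0389
(δ_res + 1000)/(δ₀ + 1000) = (-53.6 + 1000)/(-3.8 + 1000) = 946.4/996.2 = 0.950010
f = 0.950010^(1/0.0389) = exp(ln(0.950010)/0.0389) = exp(-0.05128/0.0389)
f = exp(-1.3183) = 0.2676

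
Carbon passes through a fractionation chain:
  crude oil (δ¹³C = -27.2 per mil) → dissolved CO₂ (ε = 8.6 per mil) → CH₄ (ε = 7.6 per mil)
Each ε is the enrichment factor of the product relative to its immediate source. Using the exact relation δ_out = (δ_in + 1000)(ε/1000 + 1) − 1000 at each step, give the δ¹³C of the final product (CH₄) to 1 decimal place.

step 1: δ = (-27.20 + 1000)·(8.6/1000 + 1) − 1000 = -18.83 per mil
step 2: δ = (-18.83 + 1000)·(7.6/1000 + 1) − 1000 = -11.38 per mil

-11.4 per mil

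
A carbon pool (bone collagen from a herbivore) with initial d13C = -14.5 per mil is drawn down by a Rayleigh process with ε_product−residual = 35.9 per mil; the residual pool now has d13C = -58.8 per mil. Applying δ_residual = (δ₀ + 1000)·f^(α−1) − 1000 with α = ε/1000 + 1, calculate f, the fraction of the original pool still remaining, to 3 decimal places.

α − 1 = ε/1000 = 0.0359
(δ_res + 1000)/(δ₀ + 1000) = (-58.8 + 1000)/(-14.5 + 1000) = 941.2/985.5 = 0.955048
f = 0.955048^(1/0.0359) = exp(ln(0.955048)/0.0359) = exp(-0.04599/0.0359)
f = exp(-1.2812) = 0.2777

0.278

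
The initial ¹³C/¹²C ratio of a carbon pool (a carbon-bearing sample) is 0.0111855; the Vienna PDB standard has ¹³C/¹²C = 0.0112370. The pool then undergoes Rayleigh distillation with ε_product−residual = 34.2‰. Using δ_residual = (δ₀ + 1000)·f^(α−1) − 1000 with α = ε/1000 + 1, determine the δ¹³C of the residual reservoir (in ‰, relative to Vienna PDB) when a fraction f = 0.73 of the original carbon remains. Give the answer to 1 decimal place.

δ₀ = (0.0111855/0.0112370 − 1)×1000 = (0.995417 − 1)×1000 = -4.583‰
α − 1 = ε/1000 = 0.0342
f^(α−1) = 0.73^(0.0342) = 0.989295
δ_res = (-4.583 + 1000) × 0.989295 − 1000 = 984.761 − 1000 = -15.24‰

-15.2‰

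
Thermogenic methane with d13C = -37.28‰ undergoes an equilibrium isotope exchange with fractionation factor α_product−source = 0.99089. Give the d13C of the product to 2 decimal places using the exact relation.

δ_product = (δ_source + 1000)·α − 1000
δ_product = (-37.28 + 1000) × 0.99089 − 1000
δ_product = 953.950 − 1000 = -46.050‰

-46.05‰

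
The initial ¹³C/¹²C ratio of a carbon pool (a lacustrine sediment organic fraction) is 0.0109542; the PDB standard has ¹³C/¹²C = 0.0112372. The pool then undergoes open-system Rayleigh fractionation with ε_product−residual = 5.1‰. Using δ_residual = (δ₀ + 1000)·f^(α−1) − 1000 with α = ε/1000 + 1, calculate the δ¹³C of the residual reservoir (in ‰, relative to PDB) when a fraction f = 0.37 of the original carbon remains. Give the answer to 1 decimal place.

δ₀ = (0.0109542/0.0112372 − 1)×1000 = (0.974816 − 1)×1000 = -25.184‰
α − 1 = ε/1000 = 0.0051
f^(α−1) = 0.37^(0.0051) = 0.994942
δ_res = (-25.184 + 1000) × 0.994942 − 1000 = 969.885 − 1000 = -30.11‰

-30.1‰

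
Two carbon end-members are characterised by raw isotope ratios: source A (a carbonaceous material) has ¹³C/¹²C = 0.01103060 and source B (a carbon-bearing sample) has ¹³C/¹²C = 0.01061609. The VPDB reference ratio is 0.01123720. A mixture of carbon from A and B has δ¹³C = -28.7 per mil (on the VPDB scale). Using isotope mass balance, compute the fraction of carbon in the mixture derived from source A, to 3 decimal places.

0.720

δ_A = (0.01103060/0.01123720 − 1)×1000 = (0.981615 − 1)×1000 = -18.385 per mil
δ_B = (0.01061609/0.01123720 − 1)×1000 = (0.944727 − 1)×1000 = -55.273 per mil
f_A = (δ_mix − δ_B)/(δ_A − δ_B) = (-28.7 − (-55.273))/(-18.385 − (-55.273))
f_A = 26.573 / 36.887 = 0.7204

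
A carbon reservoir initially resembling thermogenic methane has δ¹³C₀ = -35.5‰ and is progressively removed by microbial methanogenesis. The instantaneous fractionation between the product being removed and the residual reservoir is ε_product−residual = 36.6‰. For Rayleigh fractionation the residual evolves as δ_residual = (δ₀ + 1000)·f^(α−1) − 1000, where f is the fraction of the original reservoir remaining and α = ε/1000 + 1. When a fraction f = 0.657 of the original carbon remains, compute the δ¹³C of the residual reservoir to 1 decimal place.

Rayleigh residual: δ_res = (δ₀ + 1000)·f^(α−1) − 1000
α = ε/1000 + 1 = 1.03660, so α − 1 = 0.03660
f^(α−1) = 0.657^(0.03660) = 0.984743
δ_res = (-35.5 + 1000) × 0.984743 − 1000 = 949.785 − 1000 = -50.22‰

-50.2‰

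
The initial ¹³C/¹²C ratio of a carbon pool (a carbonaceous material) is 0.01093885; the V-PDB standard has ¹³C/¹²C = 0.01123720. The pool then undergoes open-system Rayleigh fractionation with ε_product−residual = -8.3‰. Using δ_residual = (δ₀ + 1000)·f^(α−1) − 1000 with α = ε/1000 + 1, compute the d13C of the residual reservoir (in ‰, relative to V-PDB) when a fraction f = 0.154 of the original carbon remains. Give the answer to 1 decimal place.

δ₀ = (0.01093885/0.01123720 − 1)×1000 = (0.973450 − 1)×1000 = -26.550‰
α − 1 = ε/1000 = -0.0083
f^(α−1) = 0.154^(-0.0083) = 1.015649
δ_res = (-26.550 + 1000) × 1.015649 − 1000 = 988.683 − 1000 = -11.32‰

-11.3‰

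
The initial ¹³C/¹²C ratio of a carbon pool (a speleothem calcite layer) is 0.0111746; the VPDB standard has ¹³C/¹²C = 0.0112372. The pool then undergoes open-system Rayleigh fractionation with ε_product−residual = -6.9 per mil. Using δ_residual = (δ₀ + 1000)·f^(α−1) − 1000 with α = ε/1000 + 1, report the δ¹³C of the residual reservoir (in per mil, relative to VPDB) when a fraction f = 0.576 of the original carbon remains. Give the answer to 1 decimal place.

-1.8 per mil

δ₀ = (0.0111746/0.0112372 − 1)×1000 = (0.994429 − 1)×1000 = -5.571 per mil
α − 1 = ε/1000 = -0.0069
f^(α−1) = 0.576^(-0.0069) = 1.003814
δ_res = (-5.571 + 1000) × 1.003814 − 1000 = 998.222 − 1000 = -1.78 per mil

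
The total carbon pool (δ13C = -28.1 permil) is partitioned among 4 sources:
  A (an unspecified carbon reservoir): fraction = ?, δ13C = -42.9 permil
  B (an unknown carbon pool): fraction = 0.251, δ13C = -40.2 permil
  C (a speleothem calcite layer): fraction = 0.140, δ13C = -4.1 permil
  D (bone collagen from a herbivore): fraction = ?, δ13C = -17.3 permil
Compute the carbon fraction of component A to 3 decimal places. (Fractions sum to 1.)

0.270

Let f_A and f_D be the unknown fractions; fractions sum to 1 so f_A + f_D = 0.609.
Mass balance: Σ fᵢ·δᵢ = δ_bulk ⇒ f_A·(-42.9) + f_D·(-17.3) = -28.1 − (-10.664) = -17.436
Substitute f_D = 0.609 − f_A:
f_A·(-42.9 − -17.3) = -17.436 − 0.609×(-17.3) = -6.900
f_A = -6.900 / -25.6 = 0.2695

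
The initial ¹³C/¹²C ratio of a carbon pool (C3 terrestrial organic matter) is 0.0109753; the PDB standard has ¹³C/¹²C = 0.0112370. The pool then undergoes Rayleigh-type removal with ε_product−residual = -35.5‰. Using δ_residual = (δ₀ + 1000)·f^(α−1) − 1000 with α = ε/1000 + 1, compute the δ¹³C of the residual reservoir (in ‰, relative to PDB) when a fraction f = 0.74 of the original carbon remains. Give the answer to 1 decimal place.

-12.8‰

δ₀ = (0.0109753/0.0112370 − 1)×1000 = (0.976711 − 1)×1000 = -23.289‰
α − 1 = ε/1000 = -0.0355
f^(α−1) = 0.74^(-0.0355) = 1.010747
δ_res = (-23.289 + 1000) × 1.010747 − 1000 = 987.207 − 1000 = -12.79‰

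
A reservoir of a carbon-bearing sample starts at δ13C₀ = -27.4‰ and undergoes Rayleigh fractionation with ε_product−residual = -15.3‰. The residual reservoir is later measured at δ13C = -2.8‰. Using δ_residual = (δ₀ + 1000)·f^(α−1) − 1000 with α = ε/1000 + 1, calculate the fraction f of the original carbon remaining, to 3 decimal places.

0.195

α − 1 = ε/1000 = -0.0153
(δ_res + 1000)/(δ₀ + 1000) = (-2.8 + 1000)/(-27.4 + 1000) = 997.2/972.6 = 1.025293
f = 1.025293^(1/-0.0153) = exp(ln(1.025293)/-0.0153) = exp(0.02498/-0.0153)
f = exp(-1.6326) = 0.1954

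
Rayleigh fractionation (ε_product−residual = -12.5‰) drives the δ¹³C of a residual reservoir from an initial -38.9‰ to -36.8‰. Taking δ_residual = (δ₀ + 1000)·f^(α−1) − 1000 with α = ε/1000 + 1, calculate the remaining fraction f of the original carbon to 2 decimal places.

α − 1 = ε/1000 = -0.0125
(δ_res + 1000)/(δ₀ + 1000) = (-36.8 + 1000)/(-38.9 + 1000) = 963.2/961.1 = 1.002185
f = 1.002185^(1/-0.0125) = exp(ln(1.002185)/-0.0125) = exp(0.00218/-0.0125)
f = exp(-0.1746) = 0.8398

0.84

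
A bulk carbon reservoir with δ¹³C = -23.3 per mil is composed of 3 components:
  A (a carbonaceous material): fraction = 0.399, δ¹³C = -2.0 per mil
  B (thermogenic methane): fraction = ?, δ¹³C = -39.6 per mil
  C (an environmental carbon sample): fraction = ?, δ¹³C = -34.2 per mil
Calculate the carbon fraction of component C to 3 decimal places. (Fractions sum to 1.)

0.240

Let f_C and f_B be the unknown fractions; fractions sum to 1 so f_C + f_B = 0.601.
Mass balance: Σ fᵢ·δᵢ = δ_bulk ⇒ f_C·(-34.2) + f_B·(-39.6) = -23.3 − (-0.798) = -22.502
Substitute f_B = 0.601 − f_C:
f_C·(-34.2 − -39.6) = -22.502 − 0.601×(-39.6) = 1.298
f_C = 1.298 / 5.4 = 0.2403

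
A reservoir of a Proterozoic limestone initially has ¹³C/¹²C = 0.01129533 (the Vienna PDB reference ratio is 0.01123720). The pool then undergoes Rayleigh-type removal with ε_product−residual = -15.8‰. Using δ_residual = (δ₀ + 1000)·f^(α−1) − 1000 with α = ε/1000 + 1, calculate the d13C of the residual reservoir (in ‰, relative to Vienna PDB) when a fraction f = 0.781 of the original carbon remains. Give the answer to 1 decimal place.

δ₀ = (0.01129533/0.01123720 − 1)×1000 = (1.005173 − 1)×1000 = 5.173‰
α − 1 = ε/1000 = -0.0158
f^(α−1) = 0.781^(-0.0158) = 1.003913
δ_res = (5.173 + 1000) × 1.003913 − 1000 = 1009.106 − 1000 = 9.11‰

9.1‰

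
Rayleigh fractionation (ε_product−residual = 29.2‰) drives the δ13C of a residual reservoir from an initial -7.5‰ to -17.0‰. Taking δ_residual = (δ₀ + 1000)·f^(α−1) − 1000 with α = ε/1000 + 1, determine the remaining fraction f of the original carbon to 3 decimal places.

α − 1 = ε/1000 = 0.0292
(δ_res + 1000)/(δ₀ + 1000) = (-17.0 + 1000)/(-7.5 + 1000) = 983.0/992.5 = 0.990428
f = 0.990428^(1/0.0292) = exp(ln(0.990428)/0.0292) = exp(-0.00962/0.0292)
f = exp(-0.3294) = 0.7194

0.719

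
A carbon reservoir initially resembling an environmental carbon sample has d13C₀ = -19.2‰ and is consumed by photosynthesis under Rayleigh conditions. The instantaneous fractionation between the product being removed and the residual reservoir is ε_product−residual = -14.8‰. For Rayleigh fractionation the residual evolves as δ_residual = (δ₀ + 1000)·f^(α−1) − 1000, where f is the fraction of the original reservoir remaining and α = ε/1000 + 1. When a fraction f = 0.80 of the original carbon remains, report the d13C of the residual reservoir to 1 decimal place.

Rayleigh residual: δ_res = (δ₀ + 1000)·f^(α−1) − 1000
α = ε/1000 + 1 = 0.98520, so α − 1 = -0.01480
f^(α−1) = 0.80^(-0.01480) = 1.003308
δ_res = (-19.2 + 1000) × 1.003308 − 1000 = 984.044 − 1000 = -15.96‰

-16.0‰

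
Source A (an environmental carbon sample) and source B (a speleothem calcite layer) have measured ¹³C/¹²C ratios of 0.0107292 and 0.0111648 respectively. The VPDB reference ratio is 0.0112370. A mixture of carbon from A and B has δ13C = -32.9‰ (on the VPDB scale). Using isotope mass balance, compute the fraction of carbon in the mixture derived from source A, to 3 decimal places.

δ_A = (0.0107292/0.0112370 − 1)×1000 = (0.954810 − 1)×1000 = -45.190‰
δ_B = (0.0111648/0.0112370 − 1)×1000 = (0.993575 − 1)×1000 = -6.425‰
f_A = (δ_mix − δ_B)/(δ_A − δ_B) = (-32.9 − (-6.425))/(-45.190 − (-6.425))
f_A = -26.475 / -38.765 = 0.6830

0.683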